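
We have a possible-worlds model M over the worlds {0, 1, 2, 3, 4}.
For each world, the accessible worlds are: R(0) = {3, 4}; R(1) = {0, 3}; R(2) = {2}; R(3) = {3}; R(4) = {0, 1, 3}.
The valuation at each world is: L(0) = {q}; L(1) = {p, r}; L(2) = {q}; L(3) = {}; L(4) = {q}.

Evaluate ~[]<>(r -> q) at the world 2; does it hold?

Recall that []ψ holds at a world iff ψ holds at every accessible world, and <>ψ holds iff ψ holds at some accessible world.
At 2: []<>(r -> q) is true, so ~[]<>(r -> q) is false.
  At 2: []<>(r -> q) requires <>(r -> q) at every successor {2}.
      At 2: <>(r -> q) requires r -> q at some successor in {2}.
        r -> q holds at 2, so <>(r -> q) is true at 2.
  So []<>(r -> q) is true at 2.

No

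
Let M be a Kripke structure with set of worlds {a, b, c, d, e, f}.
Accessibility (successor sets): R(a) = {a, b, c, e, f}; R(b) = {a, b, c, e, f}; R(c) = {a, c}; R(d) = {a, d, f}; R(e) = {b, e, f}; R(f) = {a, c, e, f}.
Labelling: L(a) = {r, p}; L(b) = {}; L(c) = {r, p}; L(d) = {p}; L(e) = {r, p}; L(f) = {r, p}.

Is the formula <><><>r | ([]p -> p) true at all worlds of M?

Let φ = <><><>r | ([]p -> p). Evaluate φ at each world:
  a (successors {a, b, c, e, f}): φ is true.
  b (successors {a, b, c, e, f}): φ is true.
  c (successors {a, c}): φ is true.
  d (successors {a, d, f}): φ is true.
  e (successors {b, e, f}): φ is true.
  f (successors {a, c, e, f}): φ is true.
For instance, at f:
  At f: <><><>r is true, []p -> p is true, so <><><>r | ([]p -> p) is true.
    At f: <><><>r requires <><>r at some successor in {a, c, e, f}.
      <><>r holds at a, so <><><>r is true at f.
    At f: []p is true, p is true, so []p -> p is true.
      At f: []p requires p at every successor {a, c, e, f}.
        At a: p is true.
        At c: p is true.
        At e: p is true.
        At f: p is true.
      So []p is true at f.

Yes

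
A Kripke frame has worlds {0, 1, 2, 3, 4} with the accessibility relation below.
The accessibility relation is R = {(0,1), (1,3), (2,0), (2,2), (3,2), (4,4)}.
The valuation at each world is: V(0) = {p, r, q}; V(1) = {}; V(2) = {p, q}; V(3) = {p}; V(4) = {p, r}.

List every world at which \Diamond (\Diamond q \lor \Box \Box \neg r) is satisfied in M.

Let φ = \Diamond (\Diamond q \lor \Box \Box \neg r). Evaluate φ at each world:
  0 (successors {1}): φ is true.
  1 (successors {3}): φ is true.
  2 (successors {0, 2}): φ is true.
  3 (successors {2}): φ is true.
  4 (successors {4}): φ is false.
For instance, at 0:
  At 0: \Diamond (\Diamond q \lor \Box \Box \neg r) requires \Diamond q \lor \Box \Box \neg r at some successor in {1}.
    \Diamond q \lor \Box \Box \neg r holds at 1, so \Diamond (\Diamond q \lor \Box \Box \neg r) is true at 0.
      At 1: \Diamond q is false, \Box \Box \neg r is true, so \Diamond q \lor \Box \Box \neg r is true.
Satisfying worlds: {0, 1, 2, 3}

0, 1, 2, 3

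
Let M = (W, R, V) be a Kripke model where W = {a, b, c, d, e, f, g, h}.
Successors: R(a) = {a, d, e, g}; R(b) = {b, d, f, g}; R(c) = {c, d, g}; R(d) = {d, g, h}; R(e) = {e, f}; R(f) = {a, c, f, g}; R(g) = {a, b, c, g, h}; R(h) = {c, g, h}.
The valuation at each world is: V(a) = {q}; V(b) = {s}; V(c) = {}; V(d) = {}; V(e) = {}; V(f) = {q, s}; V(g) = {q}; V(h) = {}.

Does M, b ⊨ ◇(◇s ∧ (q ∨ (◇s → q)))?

At b: ◇(◇s ∧ (q ∨ (◇s → q))) requires ◇s ∧ (q ∨ (◇s → q)) at some successor in {b, d, f, g}.
  ◇s ∧ (q ∨ (◇s → q)) holds at f, so ◇(◇s ∧ (q ∨ (◇s → q))) is true at b.
    At f: ◇s is true, q ∨ (◇s → q) is true, so ◇s ∧ (q ∨ (◇s → q)) is true.
      At f: ◇s requires s at some successor in {a, c, f, g}.
        s holds at f, so ◇s is true at f.
      At f: q is true, ◇s → q is true, so q ∨ (◇s → q) is true.

Yes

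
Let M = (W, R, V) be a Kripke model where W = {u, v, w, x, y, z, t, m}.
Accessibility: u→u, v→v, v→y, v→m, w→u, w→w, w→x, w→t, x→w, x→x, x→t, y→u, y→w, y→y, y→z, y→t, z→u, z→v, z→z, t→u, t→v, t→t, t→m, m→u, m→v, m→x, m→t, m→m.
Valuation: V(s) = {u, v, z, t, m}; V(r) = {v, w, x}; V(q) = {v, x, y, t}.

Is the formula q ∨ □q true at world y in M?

Yes

At y: q is true, □q is false, so q ∨ □q is true.
  At y: □q requires q at every successor {u, w, y, z, t}.
    q fails at u, so □q is false at y.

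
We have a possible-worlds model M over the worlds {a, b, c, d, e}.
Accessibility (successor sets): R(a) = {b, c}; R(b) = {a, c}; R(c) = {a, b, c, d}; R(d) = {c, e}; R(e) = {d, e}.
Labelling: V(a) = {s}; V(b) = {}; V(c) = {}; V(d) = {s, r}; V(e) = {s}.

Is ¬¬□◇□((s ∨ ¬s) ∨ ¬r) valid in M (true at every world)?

Let φ = ¬¬□◇□((s ∨ ¬s) ∨ ¬r). Evaluate φ at each world:
  a (successors {b, c}): φ is true.
  b (successors {a, c}): φ is true.
  c (successors {a, b, c, d}): φ is true.
  d (successors {c, e}): φ is true.
  e (successors {d, e}): φ is true.
For instance, at b:
  At b: ¬□◇□((s ∨ ¬s) ∨ ¬r) is false, so ¬¬□◇□((s ∨ ¬s) ∨ ¬r) is true.
    At b: □◇□((s ∨ ¬s) ∨ ¬r) is true, so ¬□◇□((s ∨ ¬s) ∨ ¬r) is false.
      At b: □◇□((s ∨ ¬s) ∨ ¬r) requires ◇□((s ∨ ¬s) ∨ ¬r) at every successor {a, c}.
        At a: ◇□((s ∨ ¬s) ∨ ¬r) is true.
        At c: ◇□((s ∨ ¬s) ∨ ¬r) is true.
      So □◇□((s ∨ ¬s) ∨ ¬r) is true at b.

Yes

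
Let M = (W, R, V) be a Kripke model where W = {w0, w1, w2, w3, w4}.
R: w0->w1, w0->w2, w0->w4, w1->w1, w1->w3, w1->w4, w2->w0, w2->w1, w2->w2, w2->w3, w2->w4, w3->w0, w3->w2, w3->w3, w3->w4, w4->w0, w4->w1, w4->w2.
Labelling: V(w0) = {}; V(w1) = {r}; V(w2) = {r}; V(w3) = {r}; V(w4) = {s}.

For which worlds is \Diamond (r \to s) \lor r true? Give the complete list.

Recall that \Diamond ψ holds at a world iff ψ holds at some accessible world.
Let φ = \Diamond (r \to s) \lor r. Evaluate φ at each world:
  w0 (successors {w1, w2, w4}): φ is true.
  w1 (successors {w1, w3, w4}): φ is true.
  w2 (successors {w0, w1, w2, w3, w4}): φ is true.
  w3 (successors {w0, w2, w3, w4}): φ is true.
  w4 (successors {w0, w1, w2}): φ is true.
For instance, at w2:
  At w2: \Diamond (r \to s) is true, r is true, so \Diamond (r \to s) \lor r is true.
    At w2: \Diamond (r \to s) requires r \to s at some successor in {w0, w1, w2, w3, w4}.
      r \to s holds at w0, so \Diamond (r \to s) is true at w2.
Satisfying worlds: {w0, w1, w2, w3, w4}

w0, w1, w2, w3, w4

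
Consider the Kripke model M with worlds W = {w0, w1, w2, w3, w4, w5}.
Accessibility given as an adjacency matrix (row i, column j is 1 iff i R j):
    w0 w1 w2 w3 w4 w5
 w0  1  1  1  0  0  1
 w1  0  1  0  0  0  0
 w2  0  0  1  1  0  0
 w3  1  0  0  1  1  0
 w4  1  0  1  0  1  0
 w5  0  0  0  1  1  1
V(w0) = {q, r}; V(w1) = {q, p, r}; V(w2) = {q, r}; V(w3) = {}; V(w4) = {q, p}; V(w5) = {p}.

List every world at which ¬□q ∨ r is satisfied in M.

w0, w1, w2, w3, w5

Let φ = ¬□q ∨ r. Evaluate φ at each world:
  w0 (successors {w0, w1, w2, w5}): φ is true.
  w1 (successors {w1}): φ is true.
  w2 (successors {w2, w3}): φ is true.
  w3 (successors {w0, w3, w4}): φ is true.
  w4 (successors {w0, w2, w4}): φ is false.
  w5 (successors {w3, w4, w5}): φ is true.
For instance, at w3:
  At w3: ¬□q is true, r is false, so ¬□q ∨ r is true.
    At w3: □q is false, so ¬□q is true.
      At w3: □q requires q at every successor {w0, w3, w4}.
        q fails at w3, so □q is false at w3.
Satisfying worlds: {w0, w1, w2, w3, w5}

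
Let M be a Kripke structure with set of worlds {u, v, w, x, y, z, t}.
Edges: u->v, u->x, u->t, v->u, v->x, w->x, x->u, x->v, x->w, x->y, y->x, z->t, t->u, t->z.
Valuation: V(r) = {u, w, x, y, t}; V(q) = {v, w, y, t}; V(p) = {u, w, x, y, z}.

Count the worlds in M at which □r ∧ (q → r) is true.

3

Recall that □ψ holds at a world iff ψ holds at every accessible world, and ◇ψ holds iff ψ holds at some accessible world.
Let φ = □r ∧ (q → r). Evaluate φ at each world:
  u (successors {v, x, t}): φ is false.
  v (successors {u, x}): φ is false.
  w (successors {x}): φ is true.
  x (successors {u, v, w, y}): φ is false.
  y (successors {x}): φ is true.
  z (successors {t}): φ is true.
  t (successors {u, z}): φ is false.
For instance, at w:
  At w: □r is true, q → r is true, so □r ∧ (q → r) is true.
    At w: □r requires r at every successor {x}.
      At x: r is true.
    So □r is true at w.
Satisfying worlds: {w, y, z}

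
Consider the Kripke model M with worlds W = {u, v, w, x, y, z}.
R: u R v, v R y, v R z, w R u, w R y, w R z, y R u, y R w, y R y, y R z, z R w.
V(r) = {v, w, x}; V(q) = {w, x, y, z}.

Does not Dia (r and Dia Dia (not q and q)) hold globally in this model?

Yes

Let φ = not Dia (r and Dia Dia (not q and q)). Evaluate φ at each world:
  u (successors {v}): φ is true.
  v (successors {y, z}): φ is true.
  w (successors {u, y, z}): φ is true.
  x (successors ∅): φ is true.
  y (successors {u, w, y, z}): φ is true.
  z (successors {w}): φ is true.
For instance, at w:
  At w: Dia (r and Dia Dia (not q and q)) is false, so not Dia (r and Dia Dia (not q and q)) is true.
    At w: Dia (r and Dia Dia (not q and q)) requires r and Dia Dia (not q and q) at some successor in {u, y, z}.
      At u: r and Dia Dia (not q and q) is false.
      At y: r and Dia Dia (not q and q) is false.
      At z: r and Dia Dia (not q and q) is false.
    So Dia (r and Dia Dia (not q and q)) is false at w.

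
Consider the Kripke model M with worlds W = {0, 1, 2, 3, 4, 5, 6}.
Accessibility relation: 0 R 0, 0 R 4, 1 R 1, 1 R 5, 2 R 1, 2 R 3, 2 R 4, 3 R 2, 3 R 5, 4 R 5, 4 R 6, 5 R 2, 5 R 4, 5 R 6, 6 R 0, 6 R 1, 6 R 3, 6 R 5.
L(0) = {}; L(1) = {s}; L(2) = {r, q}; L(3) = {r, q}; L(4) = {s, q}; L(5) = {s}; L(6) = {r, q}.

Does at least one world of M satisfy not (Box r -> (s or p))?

No

Let φ = not (Box r -> (s or p)). Evaluate φ at each world:
  0 (successors {0, 4}): φ is false.
  1 (successors {1, 5}): φ is false.
  2 (successors {1, 3, 4}): φ is false.
  3 (successors {2, 5}): φ is false.
  4 (successors {5, 6}): φ is false.
  5 (successors {2, 4, 6}): φ is false.
  6 (successors {0, 1, 3, 5}): φ is false.
For instance, at 6:
  At 6: Box r -> (s or p) is true, so not (Box r -> (s or p)) is false.
    At 6: Box r is false, s or p is false, so Box r -> (s or p) is true.
      At 6: Box r requires r at every successor {0, 1, 3, 5}.
        r fails at 0, so Box r is false at 6.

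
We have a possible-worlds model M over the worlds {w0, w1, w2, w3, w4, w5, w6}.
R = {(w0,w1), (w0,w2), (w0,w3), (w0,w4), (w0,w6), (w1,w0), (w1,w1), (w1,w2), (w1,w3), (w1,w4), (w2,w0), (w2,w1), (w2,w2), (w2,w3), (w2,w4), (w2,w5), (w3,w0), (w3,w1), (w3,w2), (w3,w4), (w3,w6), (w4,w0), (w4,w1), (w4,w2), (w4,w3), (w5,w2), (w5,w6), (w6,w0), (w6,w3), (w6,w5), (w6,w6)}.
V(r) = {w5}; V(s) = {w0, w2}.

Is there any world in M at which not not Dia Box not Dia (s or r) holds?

Let φ = not not Dia Box not Dia (s or r). Evaluate φ at each world:
  w0 (successors {w1, w2, w3, w4, w6}): φ is false.
  w1 (successors {w0, w1, w2, w3, w4}): φ is false.
  w2 (successors {w0, w1, w2, w3, w4, w5}): φ is false.
  w3 (successors {w0, w1, w2, w4, w6}): φ is false.
  w4 (successors {w0, w1, w2, w3}): φ is false.
  w5 (successors {w2, w6}): φ is false.
  w6 (successors {w0, w3, w5, w6}): φ is false.
For instance, at w4:
  At w4: not Dia Box not Dia (s or r) is true, so not not Dia Box not Dia (s or r) is false.
    At w4: Dia Box not Dia (s or r) is false, so not Dia Box not Dia (s or r) is true.
      At w4: Dia Box not Dia (s or r) requires Box not Dia (s or r) at some successor in {w0, w1, w2, w3}.
        At w0: Box not Dia (s or r) is false.
        At w1: Box not Dia (s or r) is false.
        At w2: Box not Dia (s or r) is false.
        At w3: Box not Dia (s or r) is false.
      So Dia Box not Dia (s or r) is false at w4.

No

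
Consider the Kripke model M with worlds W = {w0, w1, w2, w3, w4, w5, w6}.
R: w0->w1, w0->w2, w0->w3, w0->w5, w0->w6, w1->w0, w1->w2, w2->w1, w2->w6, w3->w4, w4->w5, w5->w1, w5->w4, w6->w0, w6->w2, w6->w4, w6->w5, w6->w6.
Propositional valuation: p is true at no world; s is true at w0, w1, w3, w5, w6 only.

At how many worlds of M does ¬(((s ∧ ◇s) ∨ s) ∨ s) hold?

2

Let φ = ¬(((s ∧ ◇s) ∨ s) ∨ s). Evaluate φ at each world:
  w0 (successors {w1, w2, w3, w5, w6}): φ is false.
  w1 (successors {w0, w2}): φ is false.
  w2 (successors {w1, w6}): φ is true.
  w3 (successors {w4}): φ is false.
  w4 (successors {w5}): φ is true.
  w5 (successors {w1, w4}): φ is false.
  w6 (successors {w0, w2, w4, w5, w6}): φ is false.
For instance, at w5:
  At w5: ((s ∧ ◇s) ∨ s) ∨ s is true, so ¬(((s ∧ ◇s) ∨ s) ∨ s) is false.
    At w5: (s ∧ ◇s) ∨ s is true, s is true, so ((s ∧ ◇s) ∨ s) ∨ s is true.
      At w5: s ∧ ◇s is true, s is true, so (s ∧ ◇s) ∨ s is true.
Satisfying worlds: {w2, w4}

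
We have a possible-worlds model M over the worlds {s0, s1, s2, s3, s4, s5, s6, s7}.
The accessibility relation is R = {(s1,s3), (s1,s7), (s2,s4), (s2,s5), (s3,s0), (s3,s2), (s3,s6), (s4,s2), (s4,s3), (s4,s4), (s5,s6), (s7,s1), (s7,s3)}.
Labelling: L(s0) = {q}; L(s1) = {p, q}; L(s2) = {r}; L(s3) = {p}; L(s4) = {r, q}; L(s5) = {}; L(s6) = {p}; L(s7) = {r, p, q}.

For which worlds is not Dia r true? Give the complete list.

Recall that Dia ψ holds at a world iff ψ holds at some accessible world.
Let φ = not Dia r. Evaluate φ at each world:
  s0 (successors ∅): φ is true.
  s1 (successors {s3, s7}): φ is false.
  s2 (successors {s4, s5}): φ is false.
  s3 (successors {s0, s2, s6}): φ is false.
  s4 (successors {s2, s3, s4}): φ is false.
  s5 (successors {s6}): φ is true.
  s6 (successors ∅): φ is true.
  s7 (successors {s1, s3}): φ is true.
For instance, at s7:
  At s7: Dia r is false, so not Dia r is true.
    At s7: Dia r requires r at some successor in {s1, s3}.
      At s1: r is false.
      At s3: r is false.
    So Dia r is false at s7.
Satisfying worlds: {s0, s5, s6, s7}

s0, s5, s6, s7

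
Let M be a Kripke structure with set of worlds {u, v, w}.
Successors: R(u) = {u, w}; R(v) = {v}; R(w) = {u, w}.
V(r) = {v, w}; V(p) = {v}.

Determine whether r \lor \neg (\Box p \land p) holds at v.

Yes

Recall that \Box ψ holds at a world iff ψ holds at every accessible world, and \Diamond ψ holds iff ψ holds at some accessible world.
At v: r is true, \neg (\Box p \land p) is false, so r \lor \neg (\Box p \land p) is true.
  At v: \Box p \land p is true, so \neg (\Box p \land p) is false.
    At v: \Box p is true, p is true, so \Box p \land p is true.
      At v: \Box p requires p at every successor {v}.
        At v: p is true.
      So \Box p is true at v.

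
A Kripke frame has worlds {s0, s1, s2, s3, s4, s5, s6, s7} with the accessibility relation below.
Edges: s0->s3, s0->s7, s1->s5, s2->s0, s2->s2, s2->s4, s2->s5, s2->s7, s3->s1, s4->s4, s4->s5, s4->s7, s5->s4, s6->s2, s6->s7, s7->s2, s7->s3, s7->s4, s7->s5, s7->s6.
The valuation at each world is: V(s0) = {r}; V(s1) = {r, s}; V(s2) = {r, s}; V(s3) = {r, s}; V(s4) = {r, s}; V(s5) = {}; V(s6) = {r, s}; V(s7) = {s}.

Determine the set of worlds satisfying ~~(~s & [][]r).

Let φ = ~~(~s & [][]r). Evaluate φ at each world:
  s0 (successors {s3, s7}): φ is false.
  s1 (successors {s5}): φ is false.
  s2 (successors {s0, s2, s4, s5, s7}): φ is false.
  s3 (successors {s1}): φ is false.
  s4 (successors {s4, s5, s7}): φ is false.
  s5 (successors {s4}): φ is false.
  s6 (successors {s2, s7}): φ is false.
  s7 (successors {s2, s3, s4, s5, s6}): φ is false.
For instance, at s5:
  At s5: ~(~s & [][]r) is true, so ~~(~s & [][]r) is false.
    At s5: ~s & [][]r is false, so ~(~s & [][]r) is true.
      At s5: ~s is true, [][]r is false, so ~s & [][]r is false.
Satisfying worlds: none.

none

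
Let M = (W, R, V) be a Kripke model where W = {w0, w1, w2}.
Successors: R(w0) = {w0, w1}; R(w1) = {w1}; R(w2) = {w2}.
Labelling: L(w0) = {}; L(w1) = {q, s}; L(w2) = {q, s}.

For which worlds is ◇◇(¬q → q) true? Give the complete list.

w0, w1, w2

Recall that ◇ψ holds at a world iff ψ holds at some accessible world.
Let φ = ◇◇(¬q → q). Evaluate φ at each world:
  w0 (successors {w0, w1}): φ is true.
  w1 (successors {w1}): φ is true.
  w2 (successors {w2}): φ is true.
For instance, at w2:
  At w2: ◇◇(¬q → q) requires ◇(¬q → q) at some successor in {w2}.
    ◇(¬q → q) holds at w2, so ◇◇(¬q → q) is true at w2.
      At w2: ◇(¬q → q) requires ¬q → q at some successor in {w2}.
        ¬q → q holds at w2, so ◇(¬q → q) is true at w2.
Satisfying worlds: {w0, w1, w2}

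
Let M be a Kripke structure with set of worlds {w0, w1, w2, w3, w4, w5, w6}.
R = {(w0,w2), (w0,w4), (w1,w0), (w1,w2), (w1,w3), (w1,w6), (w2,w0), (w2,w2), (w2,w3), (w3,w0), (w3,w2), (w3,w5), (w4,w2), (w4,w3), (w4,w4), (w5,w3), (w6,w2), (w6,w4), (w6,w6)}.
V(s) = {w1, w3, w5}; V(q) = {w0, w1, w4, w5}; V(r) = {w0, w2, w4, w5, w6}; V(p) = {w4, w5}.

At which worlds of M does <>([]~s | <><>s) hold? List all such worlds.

w0, w1, w2, w3, w4, w5, w6

Let φ = <>([]~s | <><>s). Evaluate φ at each world:
  w0 (successors {w2, w4}): φ is true.
  w1 (successors {w0, w2, w3, w6}): φ is true.
  w2 (successors {w0, w2, w3}): φ is true.
  w3 (successors {w0, w2, w5}): φ is true.
  w4 (successors {w2, w3, w4}): φ is true.
  w5 (successors {w3}): φ is true.
  w6 (successors {w2, w4, w6}): φ is true.
For instance, at w1:
  At w1: <>([]~s | <><>s) requires []~s | <><>s at some successor in {w0, w2, w3, w6}.
    []~s | <><>s holds at w0, so <>([]~s | <><>s) is true at w1.
      At w0: []~s is true, <><>s is true, so []~s | <><>s is true.
Satisfying worlds: {w0, w1, w2, w3, w4, w5, w6}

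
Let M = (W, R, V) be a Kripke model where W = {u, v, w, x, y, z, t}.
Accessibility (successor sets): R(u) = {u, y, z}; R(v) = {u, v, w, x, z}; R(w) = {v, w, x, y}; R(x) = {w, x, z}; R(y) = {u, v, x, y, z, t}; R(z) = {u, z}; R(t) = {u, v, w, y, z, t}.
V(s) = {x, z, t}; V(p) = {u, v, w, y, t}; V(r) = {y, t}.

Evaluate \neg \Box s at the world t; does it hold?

Recall that \Box ψ holds at a world iff ψ holds at every accessible world, and \Diamond ψ holds iff ψ holds at some accessible world.
At t: \Box s is false, so \neg \Box s is true.
  At t: \Box s requires s at every successor {u, v, w, y, z, t}.
    s fails at u, so \Box s is false at t.

Yes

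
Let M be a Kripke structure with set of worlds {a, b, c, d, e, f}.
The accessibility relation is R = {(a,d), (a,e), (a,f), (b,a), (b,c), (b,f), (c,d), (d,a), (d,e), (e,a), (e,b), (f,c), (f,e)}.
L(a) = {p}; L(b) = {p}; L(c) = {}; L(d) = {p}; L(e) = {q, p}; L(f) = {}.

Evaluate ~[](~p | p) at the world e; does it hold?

At e: [](~p | p) is true, so ~[](~p | p) is false.
  At e: [](~p | p) requires ~p | p at every successor {a, b}.
    At a: ~p | p is true.
    At b: ~p | p is true.
  So [](~p | p) is true at e.

No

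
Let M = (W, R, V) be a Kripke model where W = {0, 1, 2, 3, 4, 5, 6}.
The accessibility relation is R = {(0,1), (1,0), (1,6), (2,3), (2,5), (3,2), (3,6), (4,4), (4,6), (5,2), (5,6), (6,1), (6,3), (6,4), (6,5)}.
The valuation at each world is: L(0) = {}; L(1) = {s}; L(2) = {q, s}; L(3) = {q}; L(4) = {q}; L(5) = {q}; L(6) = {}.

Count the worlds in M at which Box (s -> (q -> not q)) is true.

Let φ = Box (s -> (q -> not q)). Evaluate φ at each world:
  0 (successors {1}): φ is true.
  1 (successors {0, 6}): φ is true.
  2 (successors {3, 5}): φ is true.
  3 (successors {2, 6}): φ is false.
  4 (successors {4, 6}): φ is true.
  5 (successors {2, 6}): φ is false.
  6 (successors {1, 3, 4, 5}): φ is true.
For instance, at 4:
  At 4: Box (s -> (q -> not q)) requires s -> (q -> not q) at every successor {4, 6}.
    At 4: s -> (q -> not q) is true.
    At 6: s -> (q -> not q) is true.
  So Box (s -> (q -> not q)) is true at 4.
Satisfying worlds: {0, 1, 2, 4, 6}

5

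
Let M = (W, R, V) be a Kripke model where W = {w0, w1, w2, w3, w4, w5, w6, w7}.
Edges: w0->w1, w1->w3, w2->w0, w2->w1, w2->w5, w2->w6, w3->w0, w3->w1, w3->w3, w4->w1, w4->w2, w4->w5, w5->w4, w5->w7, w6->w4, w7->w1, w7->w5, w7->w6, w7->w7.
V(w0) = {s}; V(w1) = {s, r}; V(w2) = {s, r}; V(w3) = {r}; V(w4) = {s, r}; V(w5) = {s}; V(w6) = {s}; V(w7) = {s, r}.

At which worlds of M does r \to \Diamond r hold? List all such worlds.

Let φ = r \to \Diamond r. Evaluate φ at each world:
  w0 (successors {w1}): φ is true.
  w1 (successors {w3}): φ is true.
  w2 (successors {w0, w1, w5, w6}): φ is true.
  w3 (successors {w0, w1, w3}): φ is true.
  w4 (successors {w1, w2, w5}): φ is true.
  w5 (successors {w4, w7}): φ is true.
  w6 (successors {w4}): φ is true.
  w7 (successors {w1, w5, w6, w7}): φ is true.
For instance, at w0:
  At w0: r is false, \Diamond r is true, so r \to \Diamond r is true.
    At w0: \Diamond r requires r at some successor in {w1}.
      r holds at w1, so \Diamond r is true at w0.
Satisfying worlds: {w0, w1, w2, w3, w4, w5, w6, w7}

w0, w1, w2, w3, w4, w5, w6, w7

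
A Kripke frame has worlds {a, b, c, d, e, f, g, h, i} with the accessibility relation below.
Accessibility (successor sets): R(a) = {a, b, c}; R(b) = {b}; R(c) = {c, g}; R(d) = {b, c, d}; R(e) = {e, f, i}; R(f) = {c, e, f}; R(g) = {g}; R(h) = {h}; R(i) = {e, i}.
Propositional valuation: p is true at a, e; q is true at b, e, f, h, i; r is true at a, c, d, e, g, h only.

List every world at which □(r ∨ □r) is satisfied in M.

c, g, h

Recall that □ψ holds at a world iff ψ holds at every accessible world, and ◇ψ holds iff ψ holds at some accessible world.
Let φ = □(r ∨ □r). Evaluate φ at each world:
  a (successors {a, b, c}): φ is false.
  b (successors {b}): φ is false.
  c (successors {c, g}): φ is true.
  d (successors {b, c, d}): φ is false.
  e (successors {e, f, i}): φ is false.
  f (successors {c, e, f}): φ is false.
  g (successors {g}): φ is true.
  h (successors {h}): φ is true.
  i (successors {e, i}): φ is false.
For instance, at c:
  At c: □(r ∨ □r) requires r ∨ □r at every successor {c, g}.
      At c: r is true, □r is true, so r ∨ □r is true.
      At g: r is true, □r is true, so r ∨ □r is true.
  So □(r ∨ □r) is true at c.
Satisfying worlds: {c, g, h}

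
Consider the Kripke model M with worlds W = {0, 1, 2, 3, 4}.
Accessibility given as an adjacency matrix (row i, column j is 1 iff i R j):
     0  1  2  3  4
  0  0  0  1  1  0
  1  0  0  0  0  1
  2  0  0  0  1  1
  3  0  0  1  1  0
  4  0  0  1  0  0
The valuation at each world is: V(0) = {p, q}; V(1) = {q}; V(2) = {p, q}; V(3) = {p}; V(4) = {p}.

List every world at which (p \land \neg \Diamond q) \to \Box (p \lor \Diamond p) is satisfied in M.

0, 1, 2, 3, 4

Let φ = (p \land \neg \Diamond q) \to \Box (p \lor \Diamond p). Evaluate φ at each world:
  0 (successors {2, 3}): φ is true.
  1 (successors {4}): φ is true.
  2 (successors {3, 4}): φ is true.
  3 (successors {2, 3}): φ is true.
  4 (successors {2}): φ is true.
For instance, at 0:
  At 0: p \land \neg \Diamond q is false, \Box (p \lor \Diamond p) is true, so (p \land \neg \Diamond q) \to \Box (p \lor \Diamond p) is true.
    At 0: p is true, \neg \Diamond q is false, so p \land \neg \Diamond q is false.
      At 0: \Diamond q is true, so \neg \Diamond q is false.
    At 0: \Box (p \lor \Diamond p) requires p \lor \Diamond p at every successor {2, 3}.
      At 2: p \lor \Diamond p is true.
      At 3: p \lor \Diamond p is true.
    So \Box (p \lor \Diamond p) is true at 0.
Satisfying worlds: {0, 1, 2, 3, 4}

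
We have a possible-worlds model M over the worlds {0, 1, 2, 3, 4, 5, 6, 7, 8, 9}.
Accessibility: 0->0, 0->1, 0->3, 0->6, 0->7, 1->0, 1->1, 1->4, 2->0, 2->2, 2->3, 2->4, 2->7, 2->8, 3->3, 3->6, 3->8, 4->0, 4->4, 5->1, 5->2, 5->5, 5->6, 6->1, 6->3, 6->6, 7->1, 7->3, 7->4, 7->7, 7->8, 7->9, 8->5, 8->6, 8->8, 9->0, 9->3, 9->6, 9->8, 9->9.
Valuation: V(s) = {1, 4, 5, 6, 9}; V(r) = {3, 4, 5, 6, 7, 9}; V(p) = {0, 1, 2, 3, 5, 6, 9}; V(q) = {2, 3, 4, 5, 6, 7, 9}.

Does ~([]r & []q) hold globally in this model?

Yes

Let φ = ~([]r & []q). Evaluate φ at each world:
  0 (successors {0, 1, 3, 6, 7}): φ is true.
  1 (successors {0, 1, 4}): φ is true.
  2 (successors {0, 2, 3, 4, 7, 8}): φ is true.
  3 (successors {3, 6, 8}): φ is true.
  4 (successors {0, 4}): φ is true.
  5 (successors {1, 2, 5, 6}): φ is true.
  6 (successors {1, 3, 6}): φ is true.
  7 (successors {1, 3, 4, 7, 8, 9}): φ is true.
  8 (successors {5, 6, 8}): φ is true.
  9 (successors {0, 3, 6, 8, 9}): φ is true.
For instance, at 9:
  At 9: []r & []q is false, so ~([]r & []q) is true.
    At 9: []r is false, []q is false, so []r & []q is false.
      At 9: []r requires r at every successor {0, 3, 6, 8, 9}.
        r fails at 0, so []r is false at 9.
      At 9: []q requires q at every successor {0, 3, 6, 8, 9}.
        q fails at 0, so []q is false at 9.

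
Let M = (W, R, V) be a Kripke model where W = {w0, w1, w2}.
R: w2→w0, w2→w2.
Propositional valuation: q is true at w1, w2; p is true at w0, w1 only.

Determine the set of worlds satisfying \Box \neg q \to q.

w1, w2

Let φ = \Box \neg q \to q. Evaluate φ at each world:
  w0 (successors ∅): φ is false.
  w1 (successors ∅): φ is true.
  w2 (successors {w0, w2}): φ is true.
For instance, at w2:
  At w2: \Box \neg q is false, q is true, so \Box \neg q \to q is true.
    At w2: \Box \neg q requires \neg q at every successor {w0, w2}.
      \neg q fails at w2, so \Box \neg q is false at w2.
Satisfying worlds: {w1, w2}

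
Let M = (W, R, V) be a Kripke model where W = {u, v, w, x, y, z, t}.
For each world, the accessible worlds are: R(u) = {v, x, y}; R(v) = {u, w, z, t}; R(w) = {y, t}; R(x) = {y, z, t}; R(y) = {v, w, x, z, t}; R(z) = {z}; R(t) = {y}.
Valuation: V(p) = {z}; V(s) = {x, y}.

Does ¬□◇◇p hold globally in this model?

No

Recall that □ψ holds at a world iff ψ holds at every accessible world, and ◇ψ holds iff ψ holds at some accessible world.
Let φ = ¬□◇◇p. Evaluate φ at each world:
  u (successors {v, x, y}): φ is false.
  v (successors {u, w, z, t}): φ is false.
  w (successors {y, t}): φ is false.
  x (successors {y, z, t}): φ is false.
  y (successors {v, w, x, z, t}): φ is false.
  z (successors {z}): φ is false.
  t (successors {y}): φ is false.
Detail at u (counterexample):
  At u: □◇◇p is true, so ¬□◇◇p is false.
    At u: □◇◇p requires ◇◇p at every successor {v, x, y}.
      At v: ◇◇p is true.
      At x: ◇◇p is true.
      At y: ◇◇p is true.
    So □◇◇p is true at u.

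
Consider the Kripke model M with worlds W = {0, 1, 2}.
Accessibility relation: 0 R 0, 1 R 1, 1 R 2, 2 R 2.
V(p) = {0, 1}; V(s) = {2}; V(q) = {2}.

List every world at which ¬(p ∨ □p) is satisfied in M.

2

Recall that □ψ holds at a world iff ψ holds at every accessible world, and ◇ψ holds iff ψ holds at some accessible world.
Let φ = ¬(p ∨ □p). Evaluate φ at each world:
  0 (successors {0}): φ is false.
  1 (successors {1, 2}): φ is false.
  2 (successors {2}): φ is true.
For instance, at 1:
  At 1: p ∨ □p is true, so ¬(p ∨ □p) is false.
    At 1: p is true, □p is false, so p ∨ □p is true.
      At 1: □p requires p at every successor {1, 2}.
        p fails at 2, so □p is false at 1.
Satisfying worlds: {2}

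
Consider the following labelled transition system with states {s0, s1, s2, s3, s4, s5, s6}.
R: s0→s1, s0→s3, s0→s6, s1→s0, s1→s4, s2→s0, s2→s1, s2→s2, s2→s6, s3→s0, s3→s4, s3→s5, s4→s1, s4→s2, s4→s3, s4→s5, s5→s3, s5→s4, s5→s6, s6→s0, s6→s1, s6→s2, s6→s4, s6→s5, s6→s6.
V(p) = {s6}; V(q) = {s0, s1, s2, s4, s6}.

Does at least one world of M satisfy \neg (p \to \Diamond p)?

Let φ = \neg (p \to \Diamond p). Evaluate φ at each world:
  s0 (successors {s1, s3, s6}): φ is false.
  s1 (successors {s0, s4}): φ is false.
  s2 (successors {s0, s1, s2, s6}): φ is false.
  s3 (successors {s0, s4, s5}): φ is false.
  s4 (successors {s1, s2, s3, s5}): φ is false.
  s5 (successors {s3, s4, s6}): φ is false.
  s6 (successors {s0, s1, s2, s4, s5, s6}): φ is false.
For instance, at s0:
  At s0: p \to \Diamond p is true, so \neg (p \to \Diamond p) is false.
    At s0: p is false, \Diamond p is true, so p \to \Diamond p is true.
      At s0: \Diamond p requires p at some successor in {s1, s3, s6}.
        p holds at s6, so \Diamond p is true at s0.

No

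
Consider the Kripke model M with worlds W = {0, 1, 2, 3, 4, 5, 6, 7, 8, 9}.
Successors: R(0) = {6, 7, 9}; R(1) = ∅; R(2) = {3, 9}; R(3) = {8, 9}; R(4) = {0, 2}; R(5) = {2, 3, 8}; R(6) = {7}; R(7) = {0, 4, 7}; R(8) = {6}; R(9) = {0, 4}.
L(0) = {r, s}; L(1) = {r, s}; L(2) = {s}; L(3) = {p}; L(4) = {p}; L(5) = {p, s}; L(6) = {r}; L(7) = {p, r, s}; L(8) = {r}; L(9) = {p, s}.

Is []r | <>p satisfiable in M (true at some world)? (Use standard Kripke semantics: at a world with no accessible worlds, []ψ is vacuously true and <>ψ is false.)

Yes

Let φ = []r | <>p. Evaluate φ at each world:
  0 (successors {6, 7, 9}): φ is true.
  1 (successors ∅): φ is true.
  2 (successors {3, 9}): φ is true.
  3 (successors {8, 9}): φ is true.
  4 (successors {0, 2}): φ is false.
  5 (successors {2, 3, 8}): φ is true.
  6 (successors {7}): φ is true.
  7 (successors {0, 4, 7}): φ is true.
  8 (successors {6}): φ is true.
  9 (successors {0, 4}): φ is true.
Detail at 0 (witness):
  At 0: []r is false, <>p is true, so []r | <>p is true.
    At 0: []r requires r at every successor {6, 7, 9}.
      r fails at 9, so []r is false at 0.
    At 0: <>p requires p at some successor in {6, 7, 9}.
      p holds at 7, so <>p is true at 0.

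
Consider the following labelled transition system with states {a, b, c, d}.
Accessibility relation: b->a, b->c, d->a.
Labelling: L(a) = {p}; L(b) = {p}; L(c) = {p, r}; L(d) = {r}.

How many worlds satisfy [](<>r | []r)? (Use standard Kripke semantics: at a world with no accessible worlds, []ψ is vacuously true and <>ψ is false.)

Let φ = [](<>r | []r). Evaluate φ at each world:
  a (successors ∅): φ is true.
  b (successors {a, c}): φ is true.
  c (successors ∅): φ is true.
  d (successors {a}): φ is true.
For instance, at d:
  At d: [](<>r | []r) requires <>r | []r at every successor {a}.
      At a: <>r is false, []r is true, so <>r | []r is true.
  So [](<>r | []r) is true at d.
Satisfying worlds: {a, b, c, d}

4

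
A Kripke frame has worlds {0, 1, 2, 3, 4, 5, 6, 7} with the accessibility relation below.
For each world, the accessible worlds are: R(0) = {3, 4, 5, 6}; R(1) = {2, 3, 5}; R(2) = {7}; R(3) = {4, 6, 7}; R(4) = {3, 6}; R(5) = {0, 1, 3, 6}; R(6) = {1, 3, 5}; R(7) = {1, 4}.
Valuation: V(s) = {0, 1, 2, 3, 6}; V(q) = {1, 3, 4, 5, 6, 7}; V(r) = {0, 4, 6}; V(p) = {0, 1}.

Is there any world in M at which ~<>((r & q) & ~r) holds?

Recall that <>ψ holds at a world iff ψ holds at some accessible world.
Let φ = ~<>((r & q) & ~r). Evaluate φ at each world:
  0 (successors {3, 4, 5, 6}): φ is true.
  1 (successors {2, 3, 5}): φ is true.
  2 (successors {7}): φ is true.
  3 (successors {4, 6, 7}): φ is true.
  4 (successors {3, 6}): φ is true.
  5 (successors {0, 1, 3, 6}): φ is true.
  6 (successors {1, 3, 5}): φ is true.
  7 (successors {1, 4}): φ is true.
Detail at 0 (witness):
  At 0: <>((r & q) & ~r) is false, so ~<>((r & q) & ~r) is true.
    At 0: <>((r & q) & ~r) requires (r & q) & ~r at some successor in {3, 4, 5, 6}.
      At 3: (r & q) & ~r is false.
      At 4: (r & q) & ~r is false.
      At 5: (r & q) & ~r is false.
      At 6: (r & q) & ~r is false.
    So <>((r & q) & ~r) is false at 0.

Yes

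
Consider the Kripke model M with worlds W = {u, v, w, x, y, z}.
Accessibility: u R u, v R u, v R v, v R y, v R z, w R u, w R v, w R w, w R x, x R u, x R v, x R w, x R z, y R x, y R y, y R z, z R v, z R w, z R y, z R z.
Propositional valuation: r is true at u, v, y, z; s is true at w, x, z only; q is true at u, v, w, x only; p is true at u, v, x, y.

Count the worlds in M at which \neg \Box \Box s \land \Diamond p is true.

Let φ = \neg \Box \Box s \land \Diamond p. Evaluate φ at each world:
  u (successors {u}): φ is true.
  v (successors {u, v, y, z}): φ is true.
  w (successors {u, v, w, x}): φ is true.
  x (successors {u, v, w, z}): φ is true.
  y (successors {x, y, z}): φ is true.
  z (successors {v, w, y, z}): φ is true.
For instance, at z:
  At z: \neg \Box \Box s is true, \Diamond p is true, so \neg \Box \Box s \land \Diamond p is true.
    At z: \Box \Box s is false, so \neg \Box \Box s is true.
      At z: \Box \Box s requires \Box s at every successor {v, w, y, z}.
        \Box s fails at v, so \Box \Box s is false at z.
    At z: \Diamond p requires p at some successor in {v, w, y, z}.
      p holds at v, so \Diamond p is true at z.
Satisfying worlds: {u, v, w, x, y, z}

6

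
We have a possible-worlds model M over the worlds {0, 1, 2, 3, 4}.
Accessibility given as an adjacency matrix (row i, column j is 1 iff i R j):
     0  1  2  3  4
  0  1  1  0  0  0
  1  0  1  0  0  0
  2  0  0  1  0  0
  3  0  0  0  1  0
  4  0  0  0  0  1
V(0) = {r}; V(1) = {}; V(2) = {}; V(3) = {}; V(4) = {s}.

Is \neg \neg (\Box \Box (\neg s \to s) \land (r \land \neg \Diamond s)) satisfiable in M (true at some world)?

No

Let φ = \neg \neg (\Box \Box (\neg s \to s) \land (r \land \neg \Diamond s)). Evaluate φ at each world:
  0 (successors {0, 1}): φ is false.
  1 (successors {1}): φ is false.
  2 (successors {2}): φ is false.
  3 (successors {3}): φ is false.
  4 (successors {4}): φ is false.
For instance, at 2:
  At 2: \neg (\Box \Box (\neg s \to s) \land (r \land \neg \Diamond s)) is true, so \neg \neg (\Box \Box (\neg s \to s) \land (r \land \neg \Diamond s)) is false.
    At 2: \Box \Box (\neg s \to s) \land (r \land \neg \Diamond s) is false, so \neg (\Box \Box (\neg s \to s) \land (r \land \neg \Diamond s)) is true.
      At 2: \Box \Box (\neg s \to s) is false, r \land \neg \Diamond s is false, so \Box \Box (\neg s \to s) \land (r \land \neg \Diamond s) is false.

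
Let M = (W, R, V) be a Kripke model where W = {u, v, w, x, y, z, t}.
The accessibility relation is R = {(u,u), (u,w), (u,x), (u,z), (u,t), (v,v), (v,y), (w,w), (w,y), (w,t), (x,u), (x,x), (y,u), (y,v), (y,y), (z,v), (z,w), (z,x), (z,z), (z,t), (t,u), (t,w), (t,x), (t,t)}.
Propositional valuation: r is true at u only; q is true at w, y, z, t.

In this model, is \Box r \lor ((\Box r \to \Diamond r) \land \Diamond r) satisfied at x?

Recall that \Box ψ holds at a world iff ψ holds at every accessible world, and \Diamond ψ holds iff ψ holds at some accessible world.
At x: \Box r is false, (\Box r \to \Diamond r) \land \Diamond r is true, so \Box r \lor ((\Box r \to \Diamond r) \land \Diamond r) is true.
  At x: \Box r requires r at every successor {u, x}.
    r fails at x, so \Box r is false at x.
  At x: \Box r \to \Diamond r is true, \Diamond r is true, so (\Box r \to \Diamond r) \land \Diamond r is true.
    At x: \Box r is false, \Diamond r is true, so \Box r \to \Diamond r is true.
      At x: \Box r requires r at every successor {u, x}.
        r fails at x, so \Box r is false at x.
      At x: \Diamond r requires r at some successor in {u, x}.
        r holds at u, so \Diamond r is true at x.
    At x: \Diamond r requires r at some successor in {u, x}.
      r holds at u, so \Diamond r is true at x.

Yes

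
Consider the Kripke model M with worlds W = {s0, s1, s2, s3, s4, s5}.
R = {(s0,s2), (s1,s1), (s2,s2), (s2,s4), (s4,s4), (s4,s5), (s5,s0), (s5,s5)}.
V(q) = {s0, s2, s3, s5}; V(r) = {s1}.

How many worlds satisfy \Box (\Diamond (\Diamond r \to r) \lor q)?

6

Let φ = \Box (\Diamond (\Diamond r \to r) \lor q). Evaluate φ at each world:
  s0 (successors {s2}): φ is true.
  s1 (successors {s1}): φ is true.
  s2 (successors {s2, s4}): φ is true.
  s3 (successors ∅): φ is true.
  s4 (successors {s4, s5}): φ is true.
  s5 (successors {s0, s5}): φ is true.
For instance, at s1:
  At s1: \Box (\Diamond (\Diamond r \to r) \lor q) requires \Diamond (\Diamond r \to r) \lor q at every successor {s1}.
      At s1: \Diamond (\Diamond r \to r) is true, q is false, so \Diamond (\Diamond r \to r) \lor q is true.
  So \Box (\Diamond (\Diamond r \to r) \lor q) is true at s1.
Satisfying worlds: {s0, s1, s2, s3, s4, s5}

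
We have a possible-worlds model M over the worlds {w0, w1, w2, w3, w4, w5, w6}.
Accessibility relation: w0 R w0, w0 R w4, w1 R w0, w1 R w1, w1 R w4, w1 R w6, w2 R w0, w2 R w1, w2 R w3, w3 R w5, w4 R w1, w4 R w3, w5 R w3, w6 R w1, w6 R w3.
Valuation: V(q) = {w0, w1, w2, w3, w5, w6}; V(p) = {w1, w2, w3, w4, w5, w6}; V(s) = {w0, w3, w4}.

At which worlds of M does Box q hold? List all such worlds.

w2, w3, w4, w5, w6

Recall that Box ψ holds at a world iff ψ holds at every accessible world, and Dia ψ holds iff ψ holds at some accessible world.
Let φ = Box q. Evaluate φ at each world:
  w0 (successors {w0, w4}): φ is false.
  w1 (successors {w0, w1, w4, w6}): φ is false.
  w2 (successors {w0, w1, w3}): φ is true.
  w3 (successors {w5}): φ is true.
  w4 (successors {w1, w3}): φ is true.
  w5 (successors {w3}): φ is true.
  w6 (successors {w1, w3}): φ is true.
For instance, at w6:
  At w6: Box q requires q at every successor {w1, w3}.
    At w1: q is true.
    At w3: q is true.
  So Box q is true at w6.
Satisfying worlds: {w2, w3, w4, w5, w6}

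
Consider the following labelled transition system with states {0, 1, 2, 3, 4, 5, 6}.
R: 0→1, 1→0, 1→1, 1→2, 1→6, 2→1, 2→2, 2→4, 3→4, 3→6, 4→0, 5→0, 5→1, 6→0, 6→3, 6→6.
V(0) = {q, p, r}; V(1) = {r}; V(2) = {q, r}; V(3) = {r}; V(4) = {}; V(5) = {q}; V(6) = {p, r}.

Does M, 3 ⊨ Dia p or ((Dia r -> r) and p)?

Yes

At 3: Dia p is true, (Dia r -> r) and p is false, so Dia p or ((Dia r -> r) and p) is true.
  At 3: Dia p requires p at some successor in {4, 6}.
    p holds at 6, so Dia p is true at 3.
  At 3: Dia r -> r is true, p is false, so (Dia r -> r) and p is false.
    At 3: Dia r is true, r is true, so Dia r -> r is true.
      At 3: Dia r requires r at some successor in {4, 6}.
        r holds at 6, so Dia r is true at 3.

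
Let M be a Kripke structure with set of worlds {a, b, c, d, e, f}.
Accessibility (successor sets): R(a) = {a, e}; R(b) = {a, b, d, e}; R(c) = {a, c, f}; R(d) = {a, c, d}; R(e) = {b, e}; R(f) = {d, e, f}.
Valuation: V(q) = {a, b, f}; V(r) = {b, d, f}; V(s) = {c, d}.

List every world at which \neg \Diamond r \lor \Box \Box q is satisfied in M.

a

Recall that \Box ψ holds at a world iff ψ holds at every accessible world, and \Diamond ψ holds iff ψ holds at some accessible world.
Let φ = \neg \Diamond r \lor \Box \Box q. Evaluate φ at each world:
  a (successors {a, e}): φ is true.
  b (successors {a, b, d, e}): φ is false.
  c (successors {a, c, f}): φ is false.
  d (successors {a, c, d}): φ is false.
  e (successors {b, e}): φ is false.
  f (successors {d, e, f}): φ is false.
For instance, at e:
  At e: \neg \Diamond r is false, \Box \Box q is false, so \neg \Diamond r \lor \Box \Box q is false.
    At e: \Diamond r is true, so \neg \Diamond r is false.
      At e: \Diamond r requires r at some successor in {b, e}.
        r holds at b, so \Diamond r is true at e.
    At e: \Box \Box q requires \Box q at every successor {b, e}.
      \Box q fails at b, so \Box \Box q is false at e.
Satisfying worlds: {a}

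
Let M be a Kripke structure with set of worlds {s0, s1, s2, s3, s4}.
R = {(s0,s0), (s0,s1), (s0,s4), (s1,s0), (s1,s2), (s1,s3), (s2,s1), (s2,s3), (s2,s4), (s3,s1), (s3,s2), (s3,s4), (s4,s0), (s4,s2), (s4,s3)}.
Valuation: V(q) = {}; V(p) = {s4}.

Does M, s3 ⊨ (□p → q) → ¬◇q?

At s3: □p → q is true, ¬◇q is true, so (□p → q) → ¬◇q is true.
  At s3: □p is false, q is false, so □p → q is true.
    At s3: □p requires p at every successor {s1, s2, s4}.
      p fails at s1, so □p is false at s3.
  At s3: ◇q is false, so ¬◇q is true.
    At s3: ◇q requires q at some successor in {s1, s2, s4}.
      At s1: q is false.
      At s2: q is false.
      At s4: q is false.
    So ◇q is false at s3.

Yes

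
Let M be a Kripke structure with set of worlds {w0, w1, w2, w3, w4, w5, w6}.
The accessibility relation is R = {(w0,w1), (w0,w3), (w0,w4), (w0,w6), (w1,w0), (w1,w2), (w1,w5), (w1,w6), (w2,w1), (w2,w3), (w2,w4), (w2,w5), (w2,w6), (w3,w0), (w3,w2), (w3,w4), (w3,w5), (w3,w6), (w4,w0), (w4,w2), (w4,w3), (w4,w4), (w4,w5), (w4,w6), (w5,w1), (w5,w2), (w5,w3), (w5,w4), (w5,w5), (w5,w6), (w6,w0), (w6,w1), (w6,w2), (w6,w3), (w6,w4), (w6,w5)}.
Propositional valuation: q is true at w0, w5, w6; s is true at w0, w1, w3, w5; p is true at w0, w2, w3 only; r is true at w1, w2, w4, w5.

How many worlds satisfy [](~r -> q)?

2

Let φ = [](~r -> q). Evaluate φ at each world:
  w0 (successors {w1, w3, w4, w6}): φ is false.
  w1 (successors {w0, w2, w5, w6}): φ is true.
  w2 (successors {w1, w3, w4, w5, w6}): φ is false.
  w3 (successors {w0, w2, w4, w5, w6}): φ is true.
  w4 (successors {w0, w2, w3, w4, w5, w6}): φ is false.
  w5 (successors {w1, w2, w3, w4, w5, w6}): φ is false.
  w6 (successors {w0, w1, w2, w3, w4, w5}): φ is false.
For instance, at w0:
  At w0: [](~r -> q) requires ~r -> q at every successor {w1, w3, w4, w6}.
    ~r -> q fails at w3, so [](~r -> q) is false at w0.
Satisfying worlds: {w1, w3}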